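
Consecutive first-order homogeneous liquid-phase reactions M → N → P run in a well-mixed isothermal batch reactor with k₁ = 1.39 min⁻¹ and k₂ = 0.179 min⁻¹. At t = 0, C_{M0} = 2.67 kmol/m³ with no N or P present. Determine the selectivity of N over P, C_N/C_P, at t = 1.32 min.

For first-order series with pure M initially, C_N(t) = k₁C_{M0}/(k₂−k₁)·(e^(−k₁t) − e^(−k₂t)).
e^(−k₁t) = e^(−1.39×1.32) = e^(−1.835) = 0.1596; e^(−k₂t) = e^(−0.2363) = 0.7896.
C_N = 1.39×2.67/(0.179−1.39) × (0.1596−0.7896) = (-3.065)×(-0.6299) = 1.930 kmol/m³.
C_M = C_{M0}e^(−k₁t) = 0.4263 kmol/m³, so C_P = C_{M0}−C_M−C_N = 0.3133 kmol/m³; C_N/C_P = 6.16.

6.16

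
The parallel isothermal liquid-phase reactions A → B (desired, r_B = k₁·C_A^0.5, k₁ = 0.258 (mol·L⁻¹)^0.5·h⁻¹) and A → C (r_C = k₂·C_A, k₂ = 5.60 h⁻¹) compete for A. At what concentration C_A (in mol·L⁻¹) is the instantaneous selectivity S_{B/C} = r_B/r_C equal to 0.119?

S_{B/C} = (k₁/k₂)·C_A^-0.5 ⇒ C_A = (S·k₂/k₁)^(-2).
= (0.119×5.60/0.258)^(-2) = (2.583)^(-2) = 0.150 mol·L⁻¹.

0.150 mol·L⁻¹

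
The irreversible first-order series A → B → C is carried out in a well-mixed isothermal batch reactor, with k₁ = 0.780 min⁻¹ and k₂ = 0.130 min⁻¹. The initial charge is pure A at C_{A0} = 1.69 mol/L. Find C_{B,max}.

1.18 mol/L

At the optimum, C_{B,max}/C_{A0} = (k₁/k₂)^[k₂/(k₂−k₁)].
= (0.780/0.130)^(0.130/(0.130−0.780)) = (6.000)^(-0.2000) = 0.6988.
C_{B,max} = 0.6988×1.69 = 1.18 mol/L.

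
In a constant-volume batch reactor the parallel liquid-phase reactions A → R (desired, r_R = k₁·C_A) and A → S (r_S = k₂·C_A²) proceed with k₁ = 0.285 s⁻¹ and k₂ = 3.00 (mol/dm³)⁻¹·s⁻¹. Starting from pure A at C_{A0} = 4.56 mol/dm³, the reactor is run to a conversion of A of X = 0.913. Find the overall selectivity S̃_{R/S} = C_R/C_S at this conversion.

0.0541

C_A = C_{A0}(1−X) = 0.3967 mol/dm³.
Along a PFR/batch, dC_R/dC_A = −r_R/(r_R+r_S) = −k₁/(k₁+k₂·C_A).
Integrating from C_{A0} to C_A: C_R = (0.285/3.00)·ln[(0.285+3.00·4.56)/(0.285+3.00·0.397)] = 0.09500·ln(13.96/1.475) = 0.2135 mol/dm³.
C_S = (C_{A0}−C_A)−C_R = 3.950 mol/dm³; S̃_{R/S} = 0.2135/3.950 = 0.0541.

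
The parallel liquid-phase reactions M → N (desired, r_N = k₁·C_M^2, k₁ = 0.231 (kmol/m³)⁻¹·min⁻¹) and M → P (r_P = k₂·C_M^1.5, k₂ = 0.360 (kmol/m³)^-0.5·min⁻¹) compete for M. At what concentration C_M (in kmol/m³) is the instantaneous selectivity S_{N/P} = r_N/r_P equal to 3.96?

S_{N/P} = (k₁/k₂)·C_M^0.5 ⇒ C_M = (S·k₂/k₁)^(2).
= (3.96×0.360/0.231)^(2) = (6.171)^(2) = 38.1 kmol/m³.

38.1 kmol/m³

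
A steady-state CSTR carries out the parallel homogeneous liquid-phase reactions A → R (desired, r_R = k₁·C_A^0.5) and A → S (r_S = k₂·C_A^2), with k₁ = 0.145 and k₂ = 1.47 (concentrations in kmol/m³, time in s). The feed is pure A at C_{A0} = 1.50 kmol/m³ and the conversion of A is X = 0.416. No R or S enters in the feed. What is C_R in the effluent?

Exit C_A = C_{A0}(1−X) = 1.50×0.584 = 0.8760 kmol/m³.
Rates in a CSTR are evaluated at the outlet concentration: r_R = 0.145×0.8760^0.5 = 0.1357, r_S = 1.47×0.8760^2 = 1.128.
Fraction of consumed A going to R: r_R/(r_R+r_S) = 0.1074.
C_R = 0.1074·C_{A0}·X = 0.1074×1.50×0.416 = 0.0670 kmol/m³.

0.0670 kmol/m³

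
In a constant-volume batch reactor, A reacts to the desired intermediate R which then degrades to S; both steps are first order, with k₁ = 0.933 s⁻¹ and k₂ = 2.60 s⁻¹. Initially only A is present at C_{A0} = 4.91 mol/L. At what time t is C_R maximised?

0.615 s

For first-order series the maximum of C_R occurs at t_opt = ln(k₂/k₁)/(k₂−k₁).
= ln(2.60/0.933)/(2.60−0.933) = ln(2.787)/1.667 = 1.025/1.667 = 0.615 s.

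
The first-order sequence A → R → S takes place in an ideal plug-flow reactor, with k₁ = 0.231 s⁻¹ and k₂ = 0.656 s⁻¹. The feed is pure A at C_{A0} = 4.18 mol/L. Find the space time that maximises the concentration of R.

2.46 s

The intermediate peaks when r₁ = r₂, i.e. k₁e^(−k₁τ) = k₂e^(−k₂τ), giving τ_opt = ln(k₂/k₁)/(k₂−k₁).
= ln(0.656/0.231)/(0.656−0.231) = ln(2.840)/0.4250 = 1.044/0.4250 = 2.46 s.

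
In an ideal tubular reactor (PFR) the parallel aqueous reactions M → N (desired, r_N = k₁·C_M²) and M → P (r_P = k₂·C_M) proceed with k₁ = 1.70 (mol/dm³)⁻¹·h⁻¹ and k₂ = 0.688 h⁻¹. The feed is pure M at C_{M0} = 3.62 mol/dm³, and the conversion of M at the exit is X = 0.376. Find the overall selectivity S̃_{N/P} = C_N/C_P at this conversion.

7.15

C_M = C_{M0}(1−X) = 2.259 mol/dm³.
Along a PFR/batch, dC_P/dC_M = −r_P/(r_N+r_P) = −k₂/(k₂+k₁·C_M).
Integrating from C_{M0} to C_M: C_P = (0.688/1.70)·ln[(0.688+1.70·3.62)/(0.688+1.70·2.26)] = 0.4047·ln(6.842/4.528) = 0.1671 mol/dm³.
Then C_N = (C_{M0}−C_M) − C_P = 1.361 − 0.1671 = 1.194 mol/dm³.
S̃_{N/P} = C_N/C_P = 1.194/0.1671 = 7.15.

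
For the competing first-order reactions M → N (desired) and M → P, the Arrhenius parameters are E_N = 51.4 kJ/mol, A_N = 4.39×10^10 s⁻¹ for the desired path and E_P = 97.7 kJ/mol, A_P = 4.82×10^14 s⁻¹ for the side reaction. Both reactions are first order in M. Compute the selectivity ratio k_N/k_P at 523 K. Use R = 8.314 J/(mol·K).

3.84

k_N/k_P = (A_N/A_P)·exp[−(E_N−E_P)/(RT)] = (A_N/A_P)·exp[(E_P−E_N)/(RT)].
(E_P−E_N)/(RT) = (97.7−51.4)×10³/(8.314×523) = 46300/4348 = 10.65.
k_N/k_P = (4.39×10^10/4.82×10^14)·exp(10.65) = 9.108×10^-5 × 42110 = 3.84.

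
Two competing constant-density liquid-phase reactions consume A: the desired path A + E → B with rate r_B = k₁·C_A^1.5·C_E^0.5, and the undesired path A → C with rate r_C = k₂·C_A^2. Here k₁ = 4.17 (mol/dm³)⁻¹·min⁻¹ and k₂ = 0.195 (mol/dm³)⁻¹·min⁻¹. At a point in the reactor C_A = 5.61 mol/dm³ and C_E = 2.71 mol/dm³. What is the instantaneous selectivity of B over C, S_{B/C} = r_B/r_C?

S_{B/C} = r_B/r_C = (k₁·C_A^1.5·C_E^0.5)/(k₂·C_A^2) = (k₁/k₂)·C_A^-0.5·C_E^0.5.
= (4.17×5.610^1.5×2.710^0.5) / (0.195×5.610^2) = 91.21/6.137 = 14.9.

14.9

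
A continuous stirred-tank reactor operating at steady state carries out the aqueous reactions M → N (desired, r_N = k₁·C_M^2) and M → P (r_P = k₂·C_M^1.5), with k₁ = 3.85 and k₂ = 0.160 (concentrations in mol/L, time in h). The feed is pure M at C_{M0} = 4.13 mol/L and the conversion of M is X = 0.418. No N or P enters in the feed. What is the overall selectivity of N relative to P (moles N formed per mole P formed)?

37.3

Exit C_M = C_{M0}(1−X) = 4.13×0.582 = 2.404 mol/L.
Rates in a CSTR are evaluated at the outlet concentration: r_N = 3.85×2.404^2 = 22.24, r_P = 0.160×2.404^1.5 = 0.5963.
Overall selectivity = C_N/C_P = r_Nτ/(r_Pτ) = r_N/r_P = 37.3.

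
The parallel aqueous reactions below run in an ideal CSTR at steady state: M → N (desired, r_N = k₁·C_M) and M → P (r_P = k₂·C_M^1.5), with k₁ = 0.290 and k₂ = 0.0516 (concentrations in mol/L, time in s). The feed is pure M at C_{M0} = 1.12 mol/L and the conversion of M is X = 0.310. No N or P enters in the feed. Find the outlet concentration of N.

0.300 mol/L

Exit C_M = C_{M0}(1−X) = 1.12×0.690 = 0.7728 mol/L.
In a CSTR the entire volume is at exit conditions, so r_N = 0.290×0.7728 = 0.2241 and r_P = 0.0516×0.7728^1.5 = 0.03506.
Fraction of consumed M going to N: r_N/(r_N+r_P) = 0.8647.
C_N = 0.8647·C_{M0}·X = 0.8647×1.12×0.310 = 0.300 mol/L.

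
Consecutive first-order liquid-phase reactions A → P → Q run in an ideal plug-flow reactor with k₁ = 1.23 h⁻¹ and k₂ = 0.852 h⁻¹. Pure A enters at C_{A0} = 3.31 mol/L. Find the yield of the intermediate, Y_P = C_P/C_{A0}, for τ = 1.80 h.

Solving the coupled first-order balances gives C_P(τ) = [k₁/(k₂−k₁)]·C_{A0}·(e^(−k₁τ) − e^(−k₂τ)).
e^(−k₁τ) = e^(−1.23×1.80) = e^(−2.214) = 0.1093; e^(−k₂τ) = e^(−1.534) = 0.2158.
C_P = 1.23×3.31/(0.852−1.23) × (0.1093−0.2158) = (-10.77)×(-0.1065) = 1.147 mol/L.
Y_P = C_P/C_{A0} = 1.147/3.31 = 0.347.

0.347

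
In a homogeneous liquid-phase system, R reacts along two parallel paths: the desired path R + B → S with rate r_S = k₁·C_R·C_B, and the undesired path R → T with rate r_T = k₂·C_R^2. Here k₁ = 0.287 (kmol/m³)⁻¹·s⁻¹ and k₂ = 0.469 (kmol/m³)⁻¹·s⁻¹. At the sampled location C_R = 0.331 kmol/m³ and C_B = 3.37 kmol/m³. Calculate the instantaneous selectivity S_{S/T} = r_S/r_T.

S_{S/T} = r_S/r_T = (k₁·C_R·C_B)/(k₂·C_R^2) = (k₁/k₂)·C_R⁻¹·C_B.
= (0.287×0.3310×3.370) / (0.469×0.3310^2) = 0.3201/0.05138 = 6.23.

6.23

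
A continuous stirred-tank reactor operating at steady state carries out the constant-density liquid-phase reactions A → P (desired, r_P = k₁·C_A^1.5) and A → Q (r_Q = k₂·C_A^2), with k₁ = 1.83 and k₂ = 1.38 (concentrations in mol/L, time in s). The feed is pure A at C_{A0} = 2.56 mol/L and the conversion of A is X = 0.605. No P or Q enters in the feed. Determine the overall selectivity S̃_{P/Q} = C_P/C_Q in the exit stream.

1.32

Exit C_A = C_{A0}(1−X) = 2.56×0.395 = 1.011 mol/L.
Rates in a CSTR are evaluated at the outlet concentration: r_P = 1.83×1.011^1.5 = 1.861, r_Q = 1.38×1.011^2 = 1.411.
Overall selectivity = C_P/C_Q = r_Pτ/(r_Qτ) = r_P/r_Q = 1.32.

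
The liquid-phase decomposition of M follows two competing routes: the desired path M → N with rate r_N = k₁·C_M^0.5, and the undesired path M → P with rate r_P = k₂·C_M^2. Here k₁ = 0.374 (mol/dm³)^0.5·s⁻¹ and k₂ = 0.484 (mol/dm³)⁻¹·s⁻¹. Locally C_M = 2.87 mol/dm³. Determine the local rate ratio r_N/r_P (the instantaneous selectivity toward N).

S_{N/P} = r_N/r_P = (k₁·C_M^0.5)/(k₂·C_M^2) = (k₁/k₂)·C_M^-1.5.
= (0.374×2.870^0.5) / (0.484×2.870^2) = 0.6336/3.987 = 0.159.
The undesired path is higher order in M, so low C_M (CSTR or dilute feed) favours N.

0.159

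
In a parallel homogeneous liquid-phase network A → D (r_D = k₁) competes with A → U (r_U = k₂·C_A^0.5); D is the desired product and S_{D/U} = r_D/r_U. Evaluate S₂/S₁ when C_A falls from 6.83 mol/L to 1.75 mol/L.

1.98

S_{D/U} = (k₁/k₂)·C_A^-0.5, so S₂/S₁ = (C_{A,2}/C_{A,1})^-0.5.
= (1.75/6.83)^(-0.5) = (0.2562)^(-0.5) = 1.98.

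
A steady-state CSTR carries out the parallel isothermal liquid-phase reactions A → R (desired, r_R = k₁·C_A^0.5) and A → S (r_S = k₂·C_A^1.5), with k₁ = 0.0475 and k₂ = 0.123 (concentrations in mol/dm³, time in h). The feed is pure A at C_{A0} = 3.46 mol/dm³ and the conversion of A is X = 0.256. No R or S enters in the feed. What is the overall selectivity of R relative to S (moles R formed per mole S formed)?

Exit C_A = C_{A0}(1−X) = 3.46×0.744 = 2.574 mol/dm³.
Rates in a CSTR are evaluated at the outlet concentration: r_R = 0.0475×2.574^0.5 = 0.07621, r_S = 0.123×2.574^1.5 = 0.5080.
Overall selectivity = C_R/C_S = r_Rτ/(r_Sτ) = r_R/r_S = 0.150.

0.150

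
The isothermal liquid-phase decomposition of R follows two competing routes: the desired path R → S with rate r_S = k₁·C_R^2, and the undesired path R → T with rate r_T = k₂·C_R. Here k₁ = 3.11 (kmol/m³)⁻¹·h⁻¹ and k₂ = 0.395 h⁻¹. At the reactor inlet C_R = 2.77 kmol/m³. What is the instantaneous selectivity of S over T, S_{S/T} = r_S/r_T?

21.8

S_{S/T} = r_S/r_T = (k₁·C_R^2)/(k₂·C_R) = (k₁/k₂)·C_R.
= (3.11×2.770^2) / (0.395×2.770) = 23.86/1.094 = 21.8.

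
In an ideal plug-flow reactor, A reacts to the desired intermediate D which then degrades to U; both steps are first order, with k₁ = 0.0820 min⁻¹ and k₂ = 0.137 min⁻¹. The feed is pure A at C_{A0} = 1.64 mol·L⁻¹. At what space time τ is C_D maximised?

9.33 min

The intermediate peaks when r₁ = r₂, i.e. k₁e^(−k₁τ) = k₂e^(−k₂τ), giving τ_opt = ln(k₂/k₁)/(k₂−k₁).
= ln(0.137/0.0820)/(0.137−0.0820) = ln(1.671)/0.05500 = 0.5133/0.05500 = 9.33 min.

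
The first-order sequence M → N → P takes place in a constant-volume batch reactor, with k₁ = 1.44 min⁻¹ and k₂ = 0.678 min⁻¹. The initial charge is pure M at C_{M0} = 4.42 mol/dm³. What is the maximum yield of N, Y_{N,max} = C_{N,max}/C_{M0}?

For a first-order series the maximum intermediate yield is C_{N,max}/C_{M0} = (k₁/k₂)^[k₂/(k₂−k₁)].
= (1.44/0.678)^(0.678/(0.678−1.44)) = (2.124)^(-0.8898) = 0.5116.

0.512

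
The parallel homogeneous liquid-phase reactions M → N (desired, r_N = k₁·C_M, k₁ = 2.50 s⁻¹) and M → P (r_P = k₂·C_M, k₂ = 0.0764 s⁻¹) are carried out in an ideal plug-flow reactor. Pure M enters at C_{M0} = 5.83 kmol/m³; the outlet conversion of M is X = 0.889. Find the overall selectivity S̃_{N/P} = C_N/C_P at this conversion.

C_M = C_{M0}(1−X) = 0.6471 kmol/m³.
Both paths are first order in M, so the instantaneous fraction to N is constant: dC_N/d(−C_M) = k₁/(k₁+k₂) = 0.9703.
C_N = 0.9703·(C_{M0}−C_M) = 0.9703×5.183 = 5.03 kmol/m³.
C_P = (C_{M0}−C_M)−C_N = 0.1537 kmol/m³; S̃_{N/P} = 5.029/0.1537 = 32.7.

32.7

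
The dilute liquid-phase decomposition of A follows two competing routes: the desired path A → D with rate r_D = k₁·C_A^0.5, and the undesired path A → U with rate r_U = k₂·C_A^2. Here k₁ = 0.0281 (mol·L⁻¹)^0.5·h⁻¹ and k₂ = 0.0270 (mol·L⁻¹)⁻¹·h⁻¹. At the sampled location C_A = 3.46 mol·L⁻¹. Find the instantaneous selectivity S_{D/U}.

S_{D/U} = r_D/r_U = (k₁·C_A^0.5)/(k₂·C_A^2) = (k₁/k₂)·C_A^-1.5.
= (0.0281×3.460^0.5) / (0.0270×3.460^2) = 0.05227/0.3232 = 0.162.
The undesired path is higher order in A, so low C_A (CSTR or dilute feed) favours D.

0.162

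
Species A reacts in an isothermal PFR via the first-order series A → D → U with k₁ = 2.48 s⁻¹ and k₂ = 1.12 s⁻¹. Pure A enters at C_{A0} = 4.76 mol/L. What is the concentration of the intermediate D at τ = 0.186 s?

Solving the coupled first-order balances gives C_D(τ) = [k₁/(k₂−k₁)]·C_{A0}·(e^(−k₁τ) − e^(−k₂τ)).
e^(−k₁τ) = e^(−2.48×0.186) = e^(−0.4613) = 0.6305; e^(−k₂τ) = e^(−0.2083) = 0.8119.
C_D = 2.48×4.76/(1.12−2.48) × (0.6305−0.8119) = (-8.680)×(-0.1815) = 1.575 mol/L.

1.58 mol/L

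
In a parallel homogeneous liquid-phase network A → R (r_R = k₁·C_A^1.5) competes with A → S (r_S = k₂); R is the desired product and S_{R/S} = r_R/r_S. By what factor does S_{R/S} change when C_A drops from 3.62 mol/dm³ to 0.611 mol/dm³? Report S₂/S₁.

0.0693

S_{R/S} = (k₁/k₂)·C_A^1.5, so S₂/S₁ = (C_{A,2}/C_{A,1})^1.5.
= (0.611/3.62)^1.5 = (0.1688)^1.5 = 0.0693.
Selectivity toward R falls as C_A falls — high-concentration operation is favoured.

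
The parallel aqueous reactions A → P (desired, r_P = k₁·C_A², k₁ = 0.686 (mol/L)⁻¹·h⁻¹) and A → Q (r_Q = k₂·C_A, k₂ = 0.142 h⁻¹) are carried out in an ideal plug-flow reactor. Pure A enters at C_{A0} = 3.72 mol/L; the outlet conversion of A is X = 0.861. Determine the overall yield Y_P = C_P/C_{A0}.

0.767

C_A = C_{A0}(1−X) = 0.5171 mol/L.
Along a PFR/batch, dC_Q/dC_A = −r_Q/(r_P+r_Q) = −k₂/(k₂+k₁·C_A).
Integrating from C_{A0} to C_A: C_Q = (0.142/0.686)·ln[(0.142+0.686·3.72)/(0.142+0.686·0.517)] = 0.2070·ln(2.694/0.4967) = 0.3500 mol/L.
Then C_P = (C_{A0}−C_A) − C_Q = 3.203 − 0.3500 = 2.853 mol/L.
Y_P = C_P/C_{A0} = 2.853/3.72 = 0.767.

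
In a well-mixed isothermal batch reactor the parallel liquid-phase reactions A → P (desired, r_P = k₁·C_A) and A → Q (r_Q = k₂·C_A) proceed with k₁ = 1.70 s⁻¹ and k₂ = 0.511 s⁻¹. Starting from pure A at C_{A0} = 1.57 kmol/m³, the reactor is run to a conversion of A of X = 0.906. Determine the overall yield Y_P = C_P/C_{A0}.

C_A = C_{A0}(1−X) = 0.1476 kmol/m³.
Both paths are first order in A, so the instantaneous fraction to P is constant: dC_P/d(−C_A) = k₁/(k₁+k₂) = 0.7689.
C_P = 0.7689·(C_{A0}−C_A) = 0.7689×1.422 = 1.09 kmol/m³.
Y_P = C_P/C_{A0} = 1.094/1.57 = 0.697.

0.697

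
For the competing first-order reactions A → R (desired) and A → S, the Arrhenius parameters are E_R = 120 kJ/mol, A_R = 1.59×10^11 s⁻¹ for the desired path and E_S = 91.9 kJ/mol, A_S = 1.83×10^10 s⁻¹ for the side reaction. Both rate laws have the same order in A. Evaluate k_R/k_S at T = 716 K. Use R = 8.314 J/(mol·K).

0.0774

Since both paths have the same order in A, the concentration cancels and S_{R/S} = k_R/k_S = (A_R/A_S)·exp[(E_S−E_R)/(RT)].
(E_S−E_R)/(RT) = (91.9−120)×10³/(8.314×716) = -28100/5953 = -4.720.
k_R/k_S = (1.59×10^11/1.83×10^10)·exp(-4.720) = 8.689 × 0.008911 = 0.0774.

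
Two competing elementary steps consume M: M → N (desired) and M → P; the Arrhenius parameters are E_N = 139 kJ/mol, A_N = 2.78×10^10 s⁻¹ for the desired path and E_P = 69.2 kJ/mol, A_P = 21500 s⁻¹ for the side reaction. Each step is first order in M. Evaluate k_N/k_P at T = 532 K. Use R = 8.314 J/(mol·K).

Since both paths have the same order in M, the concentration cancels and S_{N/P} = k_N/k_P = (A_N/A_P)·exp[(E_P−E_N)/(RT)].
(E_P−E_N)/(RT) = (69.2−139)×10³/(8.314×532) = -69800/4423 = -15.78.
k_N/k_P = (2.78×10^10/21500)·exp(-15.78) = 1.293×10^6 × 1.401×10^-7 = 0.181.
Since E_N > E_P, raising the temperature improves selectivity toward N.

0.181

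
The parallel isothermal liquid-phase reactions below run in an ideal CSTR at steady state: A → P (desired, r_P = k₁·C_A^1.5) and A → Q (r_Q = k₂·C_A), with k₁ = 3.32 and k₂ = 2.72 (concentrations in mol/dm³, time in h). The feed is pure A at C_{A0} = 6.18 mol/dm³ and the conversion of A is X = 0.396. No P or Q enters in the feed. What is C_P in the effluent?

1.72 mol/dm³

Exit C_A = C_{A0}(1−X) = 6.18×0.604 = 3.733 mol/dm³.
A CSTR operates uniformly at the exit composition, giving r_P = 23.94 and r_Q = 10.15 (each k·C_A^n at C_A = 3.733).
Fraction of consumed A going to P: r_P/(r_P+r_Q) = 0.7022.
C_P = 0.7022·C_{A0}·X = 0.7022×6.18×0.396 = 1.72 mol/dm³.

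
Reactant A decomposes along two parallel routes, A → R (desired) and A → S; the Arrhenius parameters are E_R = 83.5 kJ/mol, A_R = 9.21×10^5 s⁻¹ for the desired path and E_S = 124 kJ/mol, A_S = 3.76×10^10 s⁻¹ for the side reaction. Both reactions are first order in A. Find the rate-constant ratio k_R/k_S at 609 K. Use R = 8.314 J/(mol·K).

Since both paths have the same order in A, the concentration cancels and S_{R/S} = k_R/k_S = (A_R/A_S)·exp[(E_S−E_R)/(RT)].
(E_S−E_R)/(RT) = (124−83.5)×10³/(8.314×609) = 40500/5063 = 7.999.
k_R/k_S = (9.21×10^5/3.76×10^10)·exp(7.999) = 2.449×10^-5 × 2978 = 0.0729.
Since E_R < E_S, lowering the temperature improves selectivity toward R.

0.0729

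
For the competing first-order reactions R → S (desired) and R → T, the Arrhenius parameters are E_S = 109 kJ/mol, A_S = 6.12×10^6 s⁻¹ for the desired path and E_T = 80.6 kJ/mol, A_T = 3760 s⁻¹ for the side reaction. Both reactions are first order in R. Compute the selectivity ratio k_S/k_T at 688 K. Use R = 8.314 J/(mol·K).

11.4

Since both paths have the same order in R, the concentration cancels and S_{S/T} = k_S/k_T = (A_S/A_T)·exp[(E_T−E_S)/(RT)].
(E_T−E_S)/(RT) = (80.6−109)×10³/(8.314×688) = -28400/5720 = -4.965.
k_S/k_T = (6.12×10^6/3760)·exp(-4.965) = 1628 × 0.006978 = 11.4.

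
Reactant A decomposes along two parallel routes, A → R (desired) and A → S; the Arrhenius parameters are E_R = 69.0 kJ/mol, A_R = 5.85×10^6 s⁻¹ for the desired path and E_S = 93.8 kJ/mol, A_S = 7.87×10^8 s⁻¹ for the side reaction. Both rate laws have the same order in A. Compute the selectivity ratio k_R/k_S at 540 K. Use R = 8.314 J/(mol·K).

1.86

Since both paths have the same order in A, the concentration cancels and S_{R/S} = k_R/k_S = (A_R/A_S)·exp[(E_S−E_R)/(RT)].
(E_S−E_R)/(RT) = (93.8−69.0)×10³/(8.314×540) = 24800/4490 = 5.524.
k_R/k_S = (5.85×10^6/7.87×10^8)·exp(5.524) = 0.007433 × 250.6 = 1.86.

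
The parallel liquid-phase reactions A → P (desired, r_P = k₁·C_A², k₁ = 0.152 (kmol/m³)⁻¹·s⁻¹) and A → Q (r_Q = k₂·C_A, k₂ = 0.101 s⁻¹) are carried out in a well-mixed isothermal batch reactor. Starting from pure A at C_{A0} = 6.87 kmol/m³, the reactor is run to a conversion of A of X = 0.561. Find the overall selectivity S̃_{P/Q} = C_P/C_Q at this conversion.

7.10

C_A = C_{A0}(1−X) = 3.016 kmol/m³.
Along a PFR/batch, dC_Q/dC_A = −r_Q/(r_P+r_Q) = −k₂/(k₂+k₁·C_A).
Integrating from C_{A0} to C_A: C_Q = (0.101/0.152)·ln[(0.101+0.152·6.87)/(0.101+0.152·3.02)] = 0.6645·ln(1.145/0.5594) = 0.4761 kmol/m³.
Then C_P = (C_{A0}−C_A) − C_Q = 3.854 − 0.4761 = 3.378 kmol/m³.
S̃_{P/Q} = C_P/C_Q = 3.378/0.4761 = 7.10.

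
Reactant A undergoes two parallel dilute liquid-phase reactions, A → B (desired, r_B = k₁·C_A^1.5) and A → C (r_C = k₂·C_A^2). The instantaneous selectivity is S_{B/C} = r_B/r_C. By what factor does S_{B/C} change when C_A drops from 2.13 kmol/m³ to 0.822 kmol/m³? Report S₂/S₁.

1.61

S_{B/C} = (k₁/k₂)·C_A^-0.5, so S₂/S₁ = (C_{A,2}/C_{A,1})^-0.5.
= (0.822/2.13)^(-0.5) = (0.3859)^(-0.5) = 1.61.
Selectivity toward B rises as C_A falls — low-concentration operation is favoured.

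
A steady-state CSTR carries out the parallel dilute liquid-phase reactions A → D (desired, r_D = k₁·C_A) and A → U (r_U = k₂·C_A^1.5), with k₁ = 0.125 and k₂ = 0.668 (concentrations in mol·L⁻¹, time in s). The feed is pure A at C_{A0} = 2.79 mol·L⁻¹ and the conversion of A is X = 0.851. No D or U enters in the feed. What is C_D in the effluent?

Exit C_A = C_{A0}(1−X) = 2.79×0.149 = 0.4157 mol·L⁻¹.
Rates in a CSTR are evaluated at the outlet concentration: r_D = 0.125×0.4157 = 0.05196, r_U = 0.668×0.4157^1.5 = 0.1790.
Fraction of consumed A going to D: r_D/(r_D+r_U) = 0.2249.
C_D = 0.2249·C_{A0}·X = 0.2249×2.79×0.851 = 0.534 mol·L⁻¹.

0.534 mol·L⁻¹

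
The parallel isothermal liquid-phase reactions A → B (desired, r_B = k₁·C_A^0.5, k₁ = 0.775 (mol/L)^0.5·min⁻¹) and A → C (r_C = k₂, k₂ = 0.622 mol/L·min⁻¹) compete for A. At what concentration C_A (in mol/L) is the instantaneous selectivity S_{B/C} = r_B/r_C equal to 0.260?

S_{B/C} = (k₁/k₂)·C_A^0.5 ⇒ C_A = (S·k₂/k₁)^(2).
= (0.260×0.622/0.775)^(2) = (0.2087)^(2) = 0.0435 mol/L.

0.0435 mol/L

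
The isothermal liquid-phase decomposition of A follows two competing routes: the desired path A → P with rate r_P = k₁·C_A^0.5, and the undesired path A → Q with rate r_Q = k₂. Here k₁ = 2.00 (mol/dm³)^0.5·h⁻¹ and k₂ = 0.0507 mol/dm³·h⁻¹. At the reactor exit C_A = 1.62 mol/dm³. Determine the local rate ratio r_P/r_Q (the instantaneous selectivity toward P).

S_{P/Q} = r_P/r_Q = (k₁·C_A^0.5)/(k₂) = (k₁/k₂)·C_A^0.5.
= (2.00×1.620^0.5) / (0.0507) = 2.546/0.05070 = 50.2.
Since the desired path is higher order in A, keeping C_A high (PFR or concentrated feed) favours P.

50.2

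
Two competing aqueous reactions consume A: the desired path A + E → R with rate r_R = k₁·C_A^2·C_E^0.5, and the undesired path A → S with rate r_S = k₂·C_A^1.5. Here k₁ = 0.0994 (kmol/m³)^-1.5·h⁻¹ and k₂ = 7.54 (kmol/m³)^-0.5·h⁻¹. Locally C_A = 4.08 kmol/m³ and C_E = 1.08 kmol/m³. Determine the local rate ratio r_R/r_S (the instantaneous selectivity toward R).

0.0277

S_{R/S} = r_R/r_S = (k₁·C_A^2·C_E^0.5)/(k₂·C_A^1.5) = (k₁/k₂)·C_A^0.5·C_E^0.5.
= (0.0994×4.080^2×1.080^0.5) / (7.54×4.080^1.5) = 1.720/62.14 = 0.0277.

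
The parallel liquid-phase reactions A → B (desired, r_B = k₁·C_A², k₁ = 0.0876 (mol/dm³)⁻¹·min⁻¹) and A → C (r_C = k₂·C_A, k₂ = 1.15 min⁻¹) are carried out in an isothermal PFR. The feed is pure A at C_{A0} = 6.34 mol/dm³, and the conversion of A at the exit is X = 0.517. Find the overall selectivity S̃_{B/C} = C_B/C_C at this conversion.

C_A = C_{A0}(1−X) = 3.062 mol/dm³.
Along a PFR/batch, dC_C/dC_A = −r_C/(r_B+r_C) = −k₂/(k₂+k₁·C_A).
Integrating from C_{A0} to C_A: C_C = (1.15/0.0876)·ln[(1.15+0.0876·6.34)/(1.15+0.0876·3.06)] = 13.13·ln(1.705/1.418) = 2.420 mol/dm³.
Then C_B = (C_{A0}−C_A) − C_C = 3.278 − 2.420 = 0.8574 mol/dm³.
S̃_{B/C} = C_B/C_C = 0.8574/2.420 = 0.354.

0.354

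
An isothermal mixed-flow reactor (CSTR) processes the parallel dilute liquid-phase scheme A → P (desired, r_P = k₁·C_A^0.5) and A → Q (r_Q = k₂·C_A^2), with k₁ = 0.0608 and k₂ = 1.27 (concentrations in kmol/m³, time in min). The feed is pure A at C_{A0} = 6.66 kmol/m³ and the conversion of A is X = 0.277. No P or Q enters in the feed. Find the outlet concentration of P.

Exit C_A = C_{A0}(1−X) = 6.66×0.723 = 4.815 kmol/m³.
In a CSTR the entire volume is at exit conditions, so r_P = 0.0608×4.815^0.5 = 0.1334 and r_Q = 1.27×4.815^2 = 29.45.
Fraction of consumed A going to P: r_P/(r_P+r_Q) = 0.004510.
C_P = 0.004510·C_{A0}·X = 0.004510×6.66×0.277 = 0.00832 kmol/m³.

0.00832 kmol/m³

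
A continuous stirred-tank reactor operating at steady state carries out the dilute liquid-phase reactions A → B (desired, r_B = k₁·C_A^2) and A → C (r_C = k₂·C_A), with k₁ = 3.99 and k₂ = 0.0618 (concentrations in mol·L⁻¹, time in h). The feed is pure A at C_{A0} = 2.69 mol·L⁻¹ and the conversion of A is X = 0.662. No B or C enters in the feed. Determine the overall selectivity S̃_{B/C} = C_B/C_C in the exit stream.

58.7

Exit C_A = C_{A0}(1−X) = 2.69×0.338 = 0.9092 mol·L⁻¹.
In a CSTR the entire volume is at exit conditions, so r_B = 3.99×0.9092^2 = 3.298 and r_C = 0.0618×0.9092 = 0.05619.
Overall selectivity = C_B/C_C = r_Bτ/(r_Cτ) = r_B/r_C = 58.7.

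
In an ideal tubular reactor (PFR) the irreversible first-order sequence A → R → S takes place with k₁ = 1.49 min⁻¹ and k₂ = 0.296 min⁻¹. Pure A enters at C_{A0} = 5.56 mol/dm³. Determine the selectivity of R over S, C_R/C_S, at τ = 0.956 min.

5.36

Solving the coupled first-order balances gives C_R(τ) = [k₁/(k₂−k₁)]·C_{A0}·(e^(−k₁τ) − e^(−k₂τ)).
e^(−k₁τ) = e^(−1.49×0.956) = e^(−1.424) = 0.2406; e^(−k₂τ) = e^(−0.2830) = 0.7535.
C_R = 1.49×5.56/(0.296−1.49) × (0.2406−0.7535) = (-6.938)×(-0.5129) = 3.559 mol/dm³.
C_A = C_{A0}e^(−k₁τ) = 1.338 mol/dm³, so C_S = C_{A0}−C_A−C_R = 0.6634 mol/dm³; C_R/C_S = 5.36.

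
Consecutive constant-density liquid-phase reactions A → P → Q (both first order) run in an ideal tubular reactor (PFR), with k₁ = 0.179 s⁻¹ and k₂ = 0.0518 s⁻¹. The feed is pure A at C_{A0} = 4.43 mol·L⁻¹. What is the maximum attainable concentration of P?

2.67 mol·L⁻¹

Evaluating C_P at τ_opt = ln(k₂/k₁)/(k₂−k₁) gives C_{P,max}/C_{A0} = (k₁/k₂)^[k₂/(k₂−k₁)].
= (0.179/0.0518)^(0.0518/(0.0518−0.179)) = (3.456)^(-0.4072) = 0.6035.
C_{P,max} = 0.6035×4.43 = 2.67 mol·L⁻¹.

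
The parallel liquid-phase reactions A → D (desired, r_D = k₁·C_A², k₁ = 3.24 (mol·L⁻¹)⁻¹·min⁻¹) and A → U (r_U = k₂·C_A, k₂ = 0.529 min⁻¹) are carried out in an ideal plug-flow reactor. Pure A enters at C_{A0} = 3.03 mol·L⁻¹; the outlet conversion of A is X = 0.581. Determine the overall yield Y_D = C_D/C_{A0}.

C_A = C_{A0}(1−X) = 1.270 mol·L⁻¹.
Along a PFR/batch, dC_U/dC_A = −r_U/(r_D+r_U) = −k₂/(k₂+k₁·C_A).
Integrating from C_{A0} to C_A: C_U = (0.529/3.24)·ln[(0.529+3.24·3.03)/(0.529+3.24·1.27)] = 0.1633·ln(10.35/4.642) = 0.1308 mol·L⁻¹.
Then C_D = (C_{A0}−C_A) − C_U = 1.760 − 0.1308 = 1.630 mol·L⁻¹.
Y_D = C_D/C_{A0} = 1.630/3.03 = 0.538.

0.538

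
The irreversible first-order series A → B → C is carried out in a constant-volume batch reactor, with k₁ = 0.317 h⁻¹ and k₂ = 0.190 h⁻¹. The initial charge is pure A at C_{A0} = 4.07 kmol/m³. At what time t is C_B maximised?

4.03 h

For first-order series the maximum of C_B occurs at t_opt = ln(k₂/k₁)/(k₂−k₁).
= ln(0.190/0.317)/(0.190−0.317) = ln(0.5994)/-0.1270 = -0.5119/-0.1270 = 4.03 h.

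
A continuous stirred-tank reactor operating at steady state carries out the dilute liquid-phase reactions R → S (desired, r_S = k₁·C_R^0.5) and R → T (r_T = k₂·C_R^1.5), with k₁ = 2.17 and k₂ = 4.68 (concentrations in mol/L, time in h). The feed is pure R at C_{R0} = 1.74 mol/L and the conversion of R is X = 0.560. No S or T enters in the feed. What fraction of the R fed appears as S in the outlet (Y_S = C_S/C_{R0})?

0.211

Exit C_R = C_{R0}(1−X) = 1.74×0.440 = 0.7656 mol/L.
Rates in a CSTR are evaluated at the outlet concentration: r_S = 2.17×0.7656^0.5 = 1.899, r_T = 4.68×0.7656^1.5 = 3.135.
Fraction of consumed R going to S: r_S/(r_S+r_T) = 0.3772.
C_S = 0.3772·C_{R0}·X = 0.3772×1.74×0.560 = 0.368 mol/L; Y_S = C_S/C_{R0} = 0.211.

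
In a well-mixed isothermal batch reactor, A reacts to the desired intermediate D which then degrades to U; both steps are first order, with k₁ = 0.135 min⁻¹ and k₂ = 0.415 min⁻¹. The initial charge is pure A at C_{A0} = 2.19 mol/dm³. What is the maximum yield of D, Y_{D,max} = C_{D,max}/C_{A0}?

0.189

At the optimum, C_{D,max}/C_{A0} = (k₁/k₂)^[k₂/(k₂−k₁)].
= (0.135/0.415)^(0.415/(0.415−0.135)) = (0.3253)^(1.482) = 0.1893.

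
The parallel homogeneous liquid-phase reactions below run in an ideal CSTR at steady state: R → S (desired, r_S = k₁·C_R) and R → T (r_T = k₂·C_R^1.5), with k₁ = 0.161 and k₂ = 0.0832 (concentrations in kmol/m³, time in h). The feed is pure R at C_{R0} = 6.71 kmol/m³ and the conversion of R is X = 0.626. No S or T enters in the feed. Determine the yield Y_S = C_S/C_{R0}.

Exit C_R = C_{R0}(1−X) = 6.71×0.374 = 2.510 kmol/m³.
A CSTR operates uniformly at the exit composition, giving r_S = 0.4040 and r_T = 0.3308 (each k·C_R^n at C_R = 2.510).
Fraction of consumed R going to S: r_S/(r_S+r_T) = 0.5499.
C_S = 0.5499·C_{R0}·X = 0.5499×6.71×0.626 = 2.31 kmol/m³; Y_S = C_S/C_{R0} = 0.344.

0.344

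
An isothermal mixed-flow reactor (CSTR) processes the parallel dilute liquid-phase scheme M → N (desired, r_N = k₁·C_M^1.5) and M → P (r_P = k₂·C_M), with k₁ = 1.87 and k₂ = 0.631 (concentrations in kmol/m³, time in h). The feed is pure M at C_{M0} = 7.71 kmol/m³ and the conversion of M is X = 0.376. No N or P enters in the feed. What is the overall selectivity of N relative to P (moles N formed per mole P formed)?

Exit C_M = C_{M0}(1−X) = 7.71×0.624 = 4.811 kmol/m³.
Rates in a CSTR are evaluated at the outlet concentration: r_N = 1.87×4.811^1.5 = 19.73, r_P = 0.631×4.811 = 3.036.
Overall selectivity = C_N/C_P = r_Nτ/(r_Pτ) = r_N/r_P = 6.50.

6.50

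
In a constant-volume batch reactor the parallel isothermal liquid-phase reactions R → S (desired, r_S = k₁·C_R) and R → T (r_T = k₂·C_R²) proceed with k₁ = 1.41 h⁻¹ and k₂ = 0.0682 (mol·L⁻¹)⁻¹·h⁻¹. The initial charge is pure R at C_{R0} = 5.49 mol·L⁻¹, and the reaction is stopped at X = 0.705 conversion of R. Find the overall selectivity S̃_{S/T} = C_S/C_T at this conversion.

5.90

C_R = C_{R0}(1−X) = 1.620 mol·L⁻¹.
Along a PFR/batch, dC_S/dC_R = −r_S/(r_S+r_T) = −k₁/(k₁+k₂·C_R).
Integrating from C_{R0} to C_R: C_S = (1.41/0.0682)·ln[(1.41+0.0682·5.49)/(1.41+0.0682·1.62)] = 20.67·ln(1.784/1.520) = 3.310 mol·L⁻¹.
C_T = (C_{R0}−C_R)−C_S = 0.5608 mol·L⁻¹; S̃_{S/T} = 3.310/0.5608 = 5.90.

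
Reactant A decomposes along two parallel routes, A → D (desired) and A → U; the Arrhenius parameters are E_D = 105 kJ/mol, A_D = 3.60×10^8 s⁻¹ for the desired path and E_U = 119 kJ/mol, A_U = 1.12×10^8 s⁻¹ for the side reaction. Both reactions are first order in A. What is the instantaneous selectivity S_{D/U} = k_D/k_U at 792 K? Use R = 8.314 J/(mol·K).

26.9

With equal orders, S_{D/U} = k_D/k_U = (A_D/A_U)·exp[(E_U−E_D)/(RT)].
(E_U−E_D)/(RT) = (119−105)×10³/(8.314×792) = 14000/6585 = 2.126.
k_D/k_U = (3.60×10^8/1.12×10^8)·exp(2.126) = 3.214 × 8.382 = 26.9.
Since E_D < E_U, lowering the temperature improves selectivity toward D.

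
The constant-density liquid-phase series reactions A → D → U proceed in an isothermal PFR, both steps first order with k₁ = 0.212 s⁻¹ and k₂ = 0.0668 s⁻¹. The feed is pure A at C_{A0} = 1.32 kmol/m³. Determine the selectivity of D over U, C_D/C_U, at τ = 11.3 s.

Solving the coupled first-order balances gives C_D(τ) = [k₁/(k₂−k₁)]·C_{A0}·(e^(−k₁τ) − e^(−k₂τ)).
e^(−k₁τ) = e^(−0.212×11.3) = e^(−2.396) = 0.09112; e^(−k₂τ) = e^(−0.7548) = 0.4701.
C_D = 0.212×1.32/(0.0668−0.212) × (0.09112−0.4701) = (-1.927)×(-0.3790) = 0.7304 kmol/m³.
C_A = C_{A0}e^(−k₁τ) = 0.1203 kmol/m³, so C_U = C_{A0}−C_A−C_D = 0.4693 kmol/m³; C_D/C_U = 1.56.

1.56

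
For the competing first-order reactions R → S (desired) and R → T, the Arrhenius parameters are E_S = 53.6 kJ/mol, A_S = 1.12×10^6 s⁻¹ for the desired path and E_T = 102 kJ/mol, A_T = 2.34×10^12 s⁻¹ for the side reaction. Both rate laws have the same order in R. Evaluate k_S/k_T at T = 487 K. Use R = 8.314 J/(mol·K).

k_S/k_T = (A_S/A_T)·exp[−(E_S−E_T)/(RT)] = (A_S/A_T)·exp[(E_T−E_S)/(RT)].
(E_T−E_S)/(RT) = (102−53.6)×10³/(8.314×487) = 48400/4049 = 11.95.
k_S/k_T = (1.12×10^6/2.34×10^12)·exp(11.95) = 4.786×10^-7 × 1.554×10^5 = 0.0744.

0.0744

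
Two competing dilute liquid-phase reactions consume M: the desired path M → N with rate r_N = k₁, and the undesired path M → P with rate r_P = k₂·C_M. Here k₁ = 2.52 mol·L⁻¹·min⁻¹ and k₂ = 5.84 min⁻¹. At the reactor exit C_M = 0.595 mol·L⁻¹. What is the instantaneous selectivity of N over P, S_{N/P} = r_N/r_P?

S_{N/P} = r_N/r_P = (k₁)/(k₂·C_M) = (k₁/k₂)·C_M⁻¹.
= (2.52) / (5.84×0.5950) = 2.520/3.475 = 0.725.
The undesired path is higher order in M, so low C_M (CSTR or dilute feed) favours N.

0.725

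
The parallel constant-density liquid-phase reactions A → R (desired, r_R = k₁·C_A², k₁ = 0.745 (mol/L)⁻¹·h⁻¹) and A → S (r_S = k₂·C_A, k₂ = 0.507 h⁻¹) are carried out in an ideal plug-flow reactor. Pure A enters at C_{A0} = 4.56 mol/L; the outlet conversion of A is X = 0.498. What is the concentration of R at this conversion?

C_A = C_{A0}(1−X) = 2.289 mol/L.
Along a PFR/batch, dC_S/dC_A = −r_S/(r_R+r_S) = −k₂/(k₂+k₁·C_A).
Integrating from C_{A0} to C_A: C_S = (0.507/0.745)·ln[(0.507+0.745·4.56)/(0.507+0.745·2.29)] = 0.6805·ln(3.904/2.212) = 0.3865 mol/L.
Then C_R = (C_{A0}−C_A) − C_S = 2.271 − 0.3865 = 1.884 mol/L.

1.88 mol/L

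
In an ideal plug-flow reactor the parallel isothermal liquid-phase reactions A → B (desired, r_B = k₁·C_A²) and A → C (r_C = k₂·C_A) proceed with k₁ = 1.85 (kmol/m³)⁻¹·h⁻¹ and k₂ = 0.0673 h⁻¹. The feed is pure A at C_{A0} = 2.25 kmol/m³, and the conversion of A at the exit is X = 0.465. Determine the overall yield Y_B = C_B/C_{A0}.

C_A = C_{A0}(1−X) = 1.204 kmol/m³.
Along a PFR/batch, dC_C/dC_A = −r_C/(r_B+r_C) = −k₂/(k₂+k₁·C_A).
Integrating from C_{A0} to C_A: C_C = (0.0673/1.85)·ln[(0.0673+1.85·2.25)/(0.0673+1.85·1.20)] = 0.03638·ln(4.230/2.294) = 0.02225 kmol/m³.
Then C_B = (C_{A0}−C_A) − C_C = 1.046 − 0.02225 = 1.024 kmol/m³.
Y_B = C_B/C_{A0} = 1.024/2.25 = 0.455.

0.455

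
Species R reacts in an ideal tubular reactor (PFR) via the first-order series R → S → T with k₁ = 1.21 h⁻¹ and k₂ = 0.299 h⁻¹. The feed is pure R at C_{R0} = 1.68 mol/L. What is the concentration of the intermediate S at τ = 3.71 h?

0.711 mol/L

For first-order series with pure R initially, C_S(τ) = k₁C_{R0}/(k₂−k₁)·(e^(−k₁τ) − e^(−k₂τ)).
e^(−k₁τ) = e^(−1.21×3.71) = e^(−4.489) = 0.01123; e^(−k₂τ) = e^(−1.109) = 0.3298.
C_S = 1.21×1.68/(0.299−1.21) × (0.01123−0.3298) = (-2.231)×(-0.3186) = 0.7108 mol/L.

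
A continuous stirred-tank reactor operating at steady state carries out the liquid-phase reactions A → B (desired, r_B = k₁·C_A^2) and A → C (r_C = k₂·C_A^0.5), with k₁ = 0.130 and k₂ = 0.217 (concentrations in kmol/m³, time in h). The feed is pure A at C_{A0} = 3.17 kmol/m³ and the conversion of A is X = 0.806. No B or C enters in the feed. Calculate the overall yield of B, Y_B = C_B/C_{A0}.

Exit C_A = C_{A0}(1−X) = 3.17×0.194 = 0.6150 kmol/m³.
In a CSTR the entire volume is at exit conditions, so r_B = 0.130×0.6150^2 = 0.04917 and r_C = 0.217×0.6150^0.5 = 0.1702.
Fraction of consumed A going to B: r_B/(r_B+r_C) = 0.2242.
C_B = 0.2242·C_{A0}·X = 0.2242×3.17×0.806 = 0.573 kmol/m³; Y_B = C_B/C_{A0} = 0.181.

0.181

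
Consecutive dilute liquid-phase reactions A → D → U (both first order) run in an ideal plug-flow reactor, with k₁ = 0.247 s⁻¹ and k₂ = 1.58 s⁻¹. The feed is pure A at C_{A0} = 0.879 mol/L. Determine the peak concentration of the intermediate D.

0.0974 mol/L

For a first-order series the maximum intermediate yield is C_{D,max}/C_{A0} = (k₁/k₂)^[k₂/(k₂−k₁)].
= (0.247/1.58)^(1.58/(1.58−0.247)) = (0.1563)^(1.185) = 0.1108.
C_{D,max} = 0.1108×0.879 = 0.0974 mol/L.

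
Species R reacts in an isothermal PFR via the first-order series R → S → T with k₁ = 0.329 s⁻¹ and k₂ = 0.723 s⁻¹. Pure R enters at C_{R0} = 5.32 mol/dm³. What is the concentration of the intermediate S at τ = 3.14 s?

1.12 mol/dm³

The intermediate concentration in a first-order A→B→C sequence is C_S = k₁C_{R0}(e^(−k₁τ) − e^(−k₂τ))/(k₂−k₁).
e^(−k₁τ) = e^(−0.329×3.14) = e^(−1.033) = 0.3559; e^(−k₂τ) = e^(−2.270) = 0.1033.
C_S = 0.329×5.32/(0.723−0.329) × (0.3559−0.1033) = 4.442×0.2526 = 1.122 mol/dm³.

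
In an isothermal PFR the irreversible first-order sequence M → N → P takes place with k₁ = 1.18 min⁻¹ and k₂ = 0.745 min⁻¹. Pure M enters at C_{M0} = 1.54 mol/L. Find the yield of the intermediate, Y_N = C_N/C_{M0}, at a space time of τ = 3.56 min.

Solving the coupled first-order balances gives C_N(τ) = [k₁/(k₂−k₁)]·C_{M0}·(e^(−k₁τ) − e^(−k₂τ)).
e^(−k₁τ) = e^(−1.18×3.56) = e^(−4.201) = 0.01498; e^(−k₂τ) = e^(−2.652) = 0.07050.
C_N = 1.18×1.54/(0.745−1.18) × (0.01498−0.07050) = (-4.177)×(-0.05551) = 0.2319 mol/L.
Y_N = C_N/C_{M0} = 0.2319/1.54 = 0.151.

0.151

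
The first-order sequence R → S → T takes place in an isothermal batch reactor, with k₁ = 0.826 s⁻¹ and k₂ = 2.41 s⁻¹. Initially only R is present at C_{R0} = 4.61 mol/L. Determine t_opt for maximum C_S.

For first-order series the maximum of C_S occurs at t_opt = ln(k₂/k₁)/(k₂−k₁).
= ln(2.41/0.826)/(2.41−0.826) = ln(2.918)/1.584 = 1.071/1.584 = 0.676 s.

0.676 s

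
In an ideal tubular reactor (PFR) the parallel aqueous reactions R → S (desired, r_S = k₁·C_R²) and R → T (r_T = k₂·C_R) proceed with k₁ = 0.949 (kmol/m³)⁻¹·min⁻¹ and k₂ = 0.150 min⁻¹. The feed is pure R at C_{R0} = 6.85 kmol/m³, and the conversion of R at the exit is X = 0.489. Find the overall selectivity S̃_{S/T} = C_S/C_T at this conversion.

31.6

C_R = C_{R0}(1−X) = 3.500 kmol/m³.
Along a PFR/batch, dC_T/dC_R = −r_T/(r_S+r_T) = −k₂/(k₂+k₁·C_R).
Integrating from C_{R0} to C_R: C_T = (0.150/0.949)·ln[(0.150+0.949·6.85)/(0.150+0.949·3.50)] = 0.1581·ln(6.651/3.472) = 0.1027 kmol/m³.
Then C_S = (C_{R0}−C_R) − C_T = 3.350 − 0.1027 = 3.247 kmol/m³.
S̃_{S/T} = C_S/C_T = 3.247/0.1027 = 31.6.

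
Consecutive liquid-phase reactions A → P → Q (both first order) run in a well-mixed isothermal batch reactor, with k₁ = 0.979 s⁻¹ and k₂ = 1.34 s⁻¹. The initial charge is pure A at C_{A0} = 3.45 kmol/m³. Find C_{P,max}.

For a first-order series the maximum intermediate yield is C_{P,max}/C_{A0} = (k₁/k₂)^[k₂/(k₂−k₁)].
= (0.979/1.34)^(1.34/(1.34−0.979)) = (0.7306)^(3.712) = 0.3119.
C_{P,max} = 0.3119×3.45 = 1.08 kmol/m³.

1.08 kmol/m³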